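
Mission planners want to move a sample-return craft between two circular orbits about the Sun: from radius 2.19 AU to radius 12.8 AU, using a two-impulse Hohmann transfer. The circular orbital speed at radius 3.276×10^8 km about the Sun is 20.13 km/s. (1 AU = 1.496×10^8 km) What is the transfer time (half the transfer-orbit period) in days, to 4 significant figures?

t = 3747 days

From the circular-orbit relation v² = μ/r at r = 3.276×10^8 km: μ = v²r = (20.13)² × 3.276×10^8 = 1.32749×10^11 km³/s².
In km: r₁ = 2.19 × 1.496×10^8 = 3.27624×10^8 km; r₂ = 12.8 × 1.496×10^8 = 1.91488×10^9 km.
Transfer-ellipse semi-major axis a_t = (r₁ + r₂)/2 = (3.27624×10^8 + 1.91488×10^9)/2 = 1.121252×10^9 km.
Half the transfer-orbit period gives t = π√(a_t³/μ) = 3.237×10^8 s.
Converting: 3.237×10^8 s ÷ 86400 s/day = 3747 days.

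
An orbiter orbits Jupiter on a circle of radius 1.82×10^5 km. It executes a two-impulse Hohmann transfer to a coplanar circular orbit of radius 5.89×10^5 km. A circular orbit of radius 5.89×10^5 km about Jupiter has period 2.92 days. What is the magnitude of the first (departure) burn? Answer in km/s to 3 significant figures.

Δv₁ = 6.23 km/s

From Kepler's third law T² = 4π²r³/μ at r = 5.89×10^5 km, T = 2.92 days = 2.92 × 86400 s = 2.52288×10^5 s: μ = 4π²r³/T² = 1.26740×10^8 km³/s².
Semi-major axis of the transfer orbit: a_t = (1.820×10^5 + 5.890×10^5)/2 = 3.855×10^5 km.
On the circular orbit at r = 1.820×10^5 km, v_c = √(μ/r) = 26.39 km/s.
Transfer-orbit speed at the same r (vis-viva, a = a_t): v_t = √[μ(2/r − 1/a_t)] = 32.62 km/s.
Δv₁ = |v_t − v_c| = |32.62 − 26.39| = 6.230 km/s.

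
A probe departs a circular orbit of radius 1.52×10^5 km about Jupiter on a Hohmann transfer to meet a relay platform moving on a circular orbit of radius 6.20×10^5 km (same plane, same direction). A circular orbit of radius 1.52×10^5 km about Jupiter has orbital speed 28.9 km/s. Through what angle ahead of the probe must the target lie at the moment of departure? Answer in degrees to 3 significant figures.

From the circular-orbit relation v² = μ/r at r = 1.52×10^5 km: μ = v²r = (28.9)² × 1.52×10^5 = 1.26952×10^8 km³/s².
Semi-major axis of the transfer orbit: a_t = (1.520×10^5 + 6.200×10^5)/2 = 3.860×10^5 km.
The half-period of the transfer ellipse is t = π√(a_t³/μ) = 66867 s.
Target angular speed ω₂ = √(μ/r₂³) = 2.3080×10^-5 rad/s.
Angle swept by the target during transfer: ω₂·t = 1.5433 rad = 88.42°.
Arrival is 180° from departure on the ellipse, so φ = 180° − 88.42° = 91.6°.

φ = 91.6°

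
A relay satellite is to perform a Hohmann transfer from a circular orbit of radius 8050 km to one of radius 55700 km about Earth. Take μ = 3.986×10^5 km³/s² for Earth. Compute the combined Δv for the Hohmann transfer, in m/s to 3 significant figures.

Δv = 3600 m/s

Transfer-ellipse semi-major axis a_t = (r₁ + r₂)/2 = (8050 + 55700)/2 = 31875 km.
At r₁ the circular-orbit speed is v₁ = √(μ/r₁) = 7.037 km/s.
On the transfer ellipse at r₁, vis-viva gives v_p = √[μ(2/r₁ − 1/a_t)] = 9.302 km/s.
First burn Δv₁ = |v_p − v₁| = 2.265 km/s.
Circular speed at r₂: v₂ = √(μ/r₂) = 2.675 km/s.
Transfer-orbit speed at r₂: v_a = √[μ(2/r₂ − 1/a_t)] = 1.344 km/s.
Second burn Δv₂ = |v₂ − v_a| = 1.331 km/s.
Total Δv = Δv₁ + Δv₂ = 3.596 km/s.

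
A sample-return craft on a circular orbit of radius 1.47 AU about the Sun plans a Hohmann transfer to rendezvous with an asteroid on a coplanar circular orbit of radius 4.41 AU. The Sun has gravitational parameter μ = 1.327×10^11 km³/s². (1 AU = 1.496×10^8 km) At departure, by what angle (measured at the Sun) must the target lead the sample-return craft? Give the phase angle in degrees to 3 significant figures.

φ = 82.0°

In km: r₁ = 1.47 × 1.496×10^8 = 2.19912×10^8 km; r₂ = 4.41 × 1.496×10^8 = 6.59736×10^8 km.
Semi-major axis of the transfer orbit: a_t = (2.19912×10^8 + 6.59736×10^8)/2 = 4.39824×10^8 km.
The half-period of the transfer ellipse is t = π√(a_t³/μ) = 7.955×10^7 s.
Target angular speed ω₂ = √(μ/r₂³) = 2.150×10^-8 rad/s.
Angle swept by the target during transfer: ω₂·t = 1.710 rad = 97.98°.
Arrival is 180° from departure on the ellipse, so φ = 180° − 97.98° = 82.0°.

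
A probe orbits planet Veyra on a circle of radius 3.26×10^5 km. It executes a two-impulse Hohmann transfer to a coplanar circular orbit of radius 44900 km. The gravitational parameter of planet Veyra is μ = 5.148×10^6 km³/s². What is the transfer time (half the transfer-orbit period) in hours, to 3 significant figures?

The Hohmann ellipse has a_t = (r₁ + r₂)/2 = 1.8545×10^5 km.
Transfer time t = π√(a_t³/μ) = π√((1.8545×10^5)³ / 5.148×10^6) = 1.106×10^5 s.
Converting: 1.106×10^5 s ÷ 3600 s/hour = 30.7 hours.

t = 30.7 hours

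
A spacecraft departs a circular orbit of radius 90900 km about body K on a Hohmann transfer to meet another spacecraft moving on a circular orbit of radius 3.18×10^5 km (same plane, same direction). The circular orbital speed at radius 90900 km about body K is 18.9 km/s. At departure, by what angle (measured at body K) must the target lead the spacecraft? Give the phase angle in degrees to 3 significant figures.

From the circular-orbit relation v² = μ/r at r = 90900 km: μ = v²r = (18.9)² × 90900 = 3.24704×10^7 km³/s².
The Hohmann ellipse has a_t = (r₁ + r₂)/2 = 2.0445×10^5 km.
The half-period of the transfer ellipse is t = π√(a_t³/μ) = 50967 s.
The target's mean motion on its circular orbit is ω₂ = √(μ/r₂³) = 3.1776×10^-5 rad/s.
Angle swept by the target during transfer: ω₂·t = 1.6195 rad = 92.79°.
The spacecraft traverses 180° on the transfer ellipse, so the target must lead by 180° − 92.79° = 87.2°.

φ = 87.2°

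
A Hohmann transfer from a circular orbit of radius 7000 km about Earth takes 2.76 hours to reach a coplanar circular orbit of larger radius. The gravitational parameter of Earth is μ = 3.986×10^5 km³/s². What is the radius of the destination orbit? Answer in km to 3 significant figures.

Transfer time t = 2.76 hours = 9936 s, and t = π√(a_t³/μ).
So a_t = (μ t²/π²)^(1/3) = (3.986×10^5 × (9936)² / π²)^(1/3) = 15857 km.
Since a_t = (r₁ + r₂)/2, r₂ = 2a_t − r₁ = 2×15857 − 7000 = 24714 km.

r₂ = 24700 km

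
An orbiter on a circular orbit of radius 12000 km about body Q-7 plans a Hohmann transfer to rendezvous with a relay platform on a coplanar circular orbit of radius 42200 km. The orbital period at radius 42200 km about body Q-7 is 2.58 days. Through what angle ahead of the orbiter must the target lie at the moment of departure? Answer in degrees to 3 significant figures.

From Kepler's third law T² = 4π²r³/μ at r = 42200 km, T = 2.58 days = 2.58 × 86400 s = 2.22912×10^5 s: μ = 4π²r³/T² = 59707.7 km³/s².
Semi-major axis of the transfer orbit: a_t = (12000 + 42200)/2 = 27100 km.
The half-period of the transfer ellipse is t = π√(a_t³/μ) = 57357 s.
The target's mean motion on its circular orbit is ω₂ = √(μ/r₂³) = 2.8187×10^-5 rad/s.
Angle swept by the target during transfer: ω₂·t = 1.6167 rad = 92.63°.
The orbiter traverses 180° on the transfer ellipse, so the target must lead by 180° − 92.63° = 87.4°.

φ = 87.4°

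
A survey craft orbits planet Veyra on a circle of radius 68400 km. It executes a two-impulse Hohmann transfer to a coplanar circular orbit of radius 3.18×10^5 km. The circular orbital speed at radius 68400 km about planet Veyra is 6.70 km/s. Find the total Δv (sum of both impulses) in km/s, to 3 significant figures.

Δv = 3.15 km/s

From the circular-orbit relation v² = μ/r at r = 68400 km: μ = v²r = (6.70)² × 68400 = 3.07048×10^6 km³/s².
The Hohmann ellipse has a_t = (r₁ + r₂)/2 = 1.932×10^5 km.
Circular speed at r₁: v₁ = √(μ/r₁) = √(3.07048×10^6/68400) = 6.700 km/s.
On the transfer ellipse at r₁, vis-viva equation gives v_p = √[μ(2/r₁ − 1/a_t)] = 8.596 km/s.
First burn Δv₁ = |v_p − v₁| = 1.896 km/s.
At r₂, v₂ = √(μ/r₂) = 3.107 km/s.
Transfer-orbit speed at r₂: v_a = √[μ(2/r₂ − 1/a_t)] = 1.849 km/s.
Second burn Δv₂ = |v₂ − v_a| = 1.258 km/s.
Total Δv = Δv₁ + Δv₂ = 3.154 km/s.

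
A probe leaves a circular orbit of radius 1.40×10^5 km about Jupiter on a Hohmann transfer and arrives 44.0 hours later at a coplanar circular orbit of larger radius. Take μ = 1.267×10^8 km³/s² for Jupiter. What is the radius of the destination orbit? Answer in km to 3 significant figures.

Transfer time t = 44.0 hours = 1.584×10^5 s, and t = π√(a_t³/μ).
So a_t = (μ t²/π²)^(1/3) = (1.267×10^8 × (1.584×10^5)² / π²)^(1/3) = 6.8548×10^5 km.
Since a_t = (r₁ + r₂)/2, r₂ = 2a_t − r₁ = 2×6.8548×10^5 − 1.400×10^5 = 1.23096×10^6 km.

r₂ = 1.23×10^6 km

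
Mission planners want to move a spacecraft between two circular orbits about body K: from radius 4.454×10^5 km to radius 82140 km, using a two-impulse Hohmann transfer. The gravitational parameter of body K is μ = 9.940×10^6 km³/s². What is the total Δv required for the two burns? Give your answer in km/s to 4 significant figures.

Δv = 5.382 km/s

The Hohmann ellipse has a_t = (r₁ + r₂)/2 = 2.6377×10^5 km.
At r₁ the circular-orbit speed is v₁ = √(μ/r₁) = 4.724 km/s.
Transfer-orbit speed at r₁ (vis-viva): v_a = √[μ(2/r₁ − 1/a_t)] = 2.636 km/s.
First burn Δv₁ = |v_a − v₁| = 2.088 km/s.
At r₂, v₂ = √(μ/r₂) = 11.001 km/s.
Transfer-orbit speed at r₂: v_p = √[μ(2/r₂ − 1/a_t)] = 14.295 km/s.
Second burn Δv₂ = |v₂ − v_p| = 3.294 km/s.
Δv = Δv₁ + Δv₂ = 2.088 + 3.294 = 5.382 km/s.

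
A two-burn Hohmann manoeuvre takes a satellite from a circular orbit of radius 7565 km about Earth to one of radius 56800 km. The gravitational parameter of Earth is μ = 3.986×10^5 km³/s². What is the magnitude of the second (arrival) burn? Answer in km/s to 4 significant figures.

Semi-major axis of the transfer orbit: a_t = (7565 + 56800)/2 = 32182.5 km.
On the circular orbit at r = 56800 km, v_c = √(μ/r) = 2.649 km/s.
Vis-viva on the transfer ellipse at r = 56800 km gives v_t = √[μ(2/r − 1/a_t)] = 1.284 km/s.
Δv₂ = |v_t − v_c| = |1.284 − 2.649| = 1.365 km/s.

Δv₂ = 1.365 km/s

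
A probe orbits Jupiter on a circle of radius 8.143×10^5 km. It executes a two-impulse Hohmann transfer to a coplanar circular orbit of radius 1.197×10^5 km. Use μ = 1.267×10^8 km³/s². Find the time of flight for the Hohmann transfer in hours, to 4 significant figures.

t = 24.74 hours

Semi-major axis of the transfer orbit: a_t = (8.143×10^5 + 1.197×10^5)/2 = 4.670×10^5 km.
Half the transfer-orbit period gives t = π√(a_t³/μ) = 89070 s.
Converting: 89070 s ÷ 3600 s/hour = 24.74 hours.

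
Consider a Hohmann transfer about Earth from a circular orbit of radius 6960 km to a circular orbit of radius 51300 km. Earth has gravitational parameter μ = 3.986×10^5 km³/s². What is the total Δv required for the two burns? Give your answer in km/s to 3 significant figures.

Transfer-ellipse semi-major axis a_t = (r₁ + r₂)/2 = (6960 + 51300)/2 = 29130 km.
Circular speed at r₁: v₁ = √(μ/r₁) = √(3.986×10^5/6960) = 7.5677 km/s.
On the transfer ellipse at r₁, vis-viva equation gives v_p = √[μ(2/r₁ − 1/a_t)] = 10.043 km/s.
First burn Δv₁ = |v_p − v₁| = 2.475 km/s.
At r₂, v₂ = √(μ/r₂) = 2.7875 km/s.
Transfer-orbit speed at r₂: v_a = √[μ(2/r₂ − 1/a_t)] = 1.3625 km/s.
Second burn Δv₂ = |v₂ − v_a| = 1.425 km/s.
Δv = Δv₁ + Δv₂ = 2.475 + 1.425 = 3.900 km/s.

Δv = 3.90 km/s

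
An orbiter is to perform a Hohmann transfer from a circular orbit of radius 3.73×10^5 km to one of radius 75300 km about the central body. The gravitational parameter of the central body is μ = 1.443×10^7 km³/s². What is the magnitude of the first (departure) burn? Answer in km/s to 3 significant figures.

Δv₁ = 2.61 km/s

The Hohmann ellipse has a_t = (r₁ + r₂)/2 = 2.2415×10^5 km.
Circular speed at r = 3.730×10^5 km: v_c = √(μ/r) = 6.220 km/s.
Transfer-orbit speed at the same r (vis-viva, a = a_t): v_t = √[μ(2/r − 1/a_t)] = 3.605 km/s.
Δv₁ = |v_t − v_c| = |3.605 − 6.220| = 2.615 km/s.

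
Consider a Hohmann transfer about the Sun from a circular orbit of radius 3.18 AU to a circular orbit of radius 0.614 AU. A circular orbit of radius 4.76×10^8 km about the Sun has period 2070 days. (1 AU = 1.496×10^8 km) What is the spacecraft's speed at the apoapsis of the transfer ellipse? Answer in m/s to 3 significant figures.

v = 9520 m/s

From Kepler's third law T² = 4π²r³/μ at r = 4.76×10^8 km, T = 2070 days = 2070 × 86400 s = 1.78848×10^8 s: μ = 4π²r³/T² = 1.33111×10^11 km³/s².
In km: r₁ = 3.18 × 1.496×10^8 = 4.75728×10^8 km; r₂ = 0.614 × 1.496×10^8 = 9.18544×10^7 km.
Transfer-ellipse semi-major axis a_t = (r₁ + r₂)/2 = (4.75728×10^8 + 9.18544×10^7)/2 = 2.837912×10^8 km.
The apoapsis of the transfer ellipse is at r = 4.75728×10^8 km.
From the vis-viva equation, v = √[μ(2/r − 1/a_t)] = 9.517 km/s.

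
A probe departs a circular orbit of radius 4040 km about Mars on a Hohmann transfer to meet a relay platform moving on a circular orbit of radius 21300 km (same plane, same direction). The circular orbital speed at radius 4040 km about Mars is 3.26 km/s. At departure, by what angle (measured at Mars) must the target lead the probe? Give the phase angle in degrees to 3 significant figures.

From the circular-orbit relation v² = μ/r at r = 4040 km: μ = v²r = (3.26)² × 4040 = 42935.5 km³/s².
The Hohmann ellipse has a_t = (r₁ + r₂)/2 = 12670 km.
Transfer time t = π√(a_t³/μ) = 21623 s.
Target angular speed ω₂ = √(μ/r₂³) = 6.6656×10^-5 rad/s.
Angle swept by the target during transfer: ω₂·t = 1.4413 rad = 82.58°.
The probe traverses 180° on the transfer ellipse, so the target must lead by 180° − 82.58° = 97.4°.

φ = 97.4°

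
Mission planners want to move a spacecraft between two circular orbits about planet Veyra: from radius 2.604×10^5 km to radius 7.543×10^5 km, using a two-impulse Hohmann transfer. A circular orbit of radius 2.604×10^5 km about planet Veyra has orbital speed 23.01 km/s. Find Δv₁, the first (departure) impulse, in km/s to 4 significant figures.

From the circular-orbit relation v² = μ/r at r = 2.604×10^5 km: μ = v²r = (23.01)² × 2.604×10^5 = 1.37871×10^8 km³/s².
Semi-major axis of the transfer orbit: a_t = (2.604×10^5 + 7.543×10^5)/2 = 5.0735×10^5 km.
Circular speed at r = 2.604×10^5 km: v_c = √(μ/r) = 23.010 km/s.
Vis-viva on the transfer ellipse at r = 2.604×10^5 km gives v_t = √[μ(2/r − 1/a_t)] = 28.057 km/s.
Δv₁ = |v_t − v_c| = |28.057 − 23.010| = 5.047 km/s.

Δv₁ = 5.047 km/s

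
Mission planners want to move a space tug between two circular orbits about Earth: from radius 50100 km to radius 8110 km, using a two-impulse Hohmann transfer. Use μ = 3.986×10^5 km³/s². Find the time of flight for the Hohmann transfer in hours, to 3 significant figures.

Transfer-ellipse semi-major axis a_t = (r₁ + r₂)/2 = (50100 + 8110)/2 = 29105 km.
Half the transfer-orbit period gives t = π√(a_t³/μ) = 24710 s.
Converting: 24710 s ÷ 3600 s/hour = 6.86 hours.

t = 6.86 hours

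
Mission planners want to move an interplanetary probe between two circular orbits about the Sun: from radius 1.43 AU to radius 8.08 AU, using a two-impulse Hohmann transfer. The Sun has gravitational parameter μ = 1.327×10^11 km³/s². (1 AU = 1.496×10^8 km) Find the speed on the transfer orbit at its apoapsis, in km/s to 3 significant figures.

v = 5.75 km/s

In km: r₁ = 1.43 × 1.496×10^8 = 2.13928×10^8 km; r₂ = 8.08 × 1.496×10^8 = 1.208768×10^9 km.
The Hohmann ellipse has a_t = (r₁ + r₂)/2 = 7.11348×10^8 km.
At apoapsis, r = 1.208768×10^9 km.
From the vis-viva equation, v = √[μ(2/r − 1/a_t)] = 5.746 km/s.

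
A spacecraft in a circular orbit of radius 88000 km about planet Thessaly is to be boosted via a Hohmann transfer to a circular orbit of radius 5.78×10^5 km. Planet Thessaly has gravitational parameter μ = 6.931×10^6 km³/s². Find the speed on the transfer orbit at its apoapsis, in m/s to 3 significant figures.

v = 1780 m/s

Semi-major axis of the transfer orbit: a_t = (88000 + 5.780×10^5)/2 = 3.330×10^5 km.
The apoapsis of the transfer ellipse is at r = 5.780×10^5 km.
Applying v² = μ(2/r − 1/a_t): v = 1.780 km/s.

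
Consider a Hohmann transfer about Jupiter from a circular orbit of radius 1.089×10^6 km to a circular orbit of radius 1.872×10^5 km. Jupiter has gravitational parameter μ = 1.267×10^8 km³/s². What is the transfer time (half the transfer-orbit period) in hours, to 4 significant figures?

t = 39.52 hours

Transfer-ellipse semi-major axis a_t = (r₁ + r₂)/2 = (1.089×10^6 + 1.872×10^5)/2 = 6.381×10^5 km.
By Kepler's third law the transfer-orbit period is T = 2π√(a_t³/μ), so t = T/2 = 1.4226×10^5 s.
Converting: 1.4226×10^5 s ÷ 3600 s/hour = 39.52 hours.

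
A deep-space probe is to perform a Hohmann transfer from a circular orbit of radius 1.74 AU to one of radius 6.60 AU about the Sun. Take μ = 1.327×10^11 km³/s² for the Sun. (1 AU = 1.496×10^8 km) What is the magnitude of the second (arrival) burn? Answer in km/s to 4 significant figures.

Δv₂ = 4.104 km/s

In km: r₁ = 1.74 × 1.496×10^8 = 2.60304×10^8 km; r₂ = 6.60 × 1.496×10^8 = 9.8736×10^8 km.
The Hohmann ellipse has a_t = (r₁ + r₂)/2 = 6.23832×10^8 km.
Circular speed at r = 9.8736×10^8 km: v_c = √(μ/r) = 11.593 km/s.
Vis-viva on the transfer ellipse at r = 9.8736×10^8 km gives v_t = √[μ(2/r − 1/a_t)] = 7.4887 km/s.
Δv₂ = |v_t − v_c| = |7.4887 − 11.593| = 4.104 km/s.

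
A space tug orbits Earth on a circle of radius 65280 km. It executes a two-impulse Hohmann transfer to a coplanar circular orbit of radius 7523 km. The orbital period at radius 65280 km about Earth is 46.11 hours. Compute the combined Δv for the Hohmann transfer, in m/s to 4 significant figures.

From Kepler's third law T² = 4π²r³/μ at r = 65280 km, T = 46.11 hours = 46.11 × 3600 s = 1.65996×10^5 s: μ = 4π²r³/T² = 3.98570×10^5 km³/s².
Transfer-ellipse semi-major axis a_t = (r₁ + r₂)/2 = (65280 + 7523)/2 = 36401.5 km.
Circular speed at r₁: v₁ = √(μ/r₁) = √(3.98570×10^5/65280) = 2.4709 km/s.
On the transfer ellipse at r₁, v² = μ(2/r − 1/a) gives v_a = √[μ(2/r₁ − 1/a_t)] = 1.1233 km/s.
First burn Δv₁ = |v_a − v₁| = 1.3476 km/s.
At r₂, v₂ = √(μ/r₂) = 7.2788 km/s.
Transfer-orbit speed at r₂: v_p = √[μ(2/r₂ − 1/a_t)] = 9.7474 km/s.
Second burn Δv₂ = |v₂ − v_p| = 2.4686 km/s.
Total Δv = Δv₁ + Δv₂ = 3.816 km/s.

Δv = 3816 m/s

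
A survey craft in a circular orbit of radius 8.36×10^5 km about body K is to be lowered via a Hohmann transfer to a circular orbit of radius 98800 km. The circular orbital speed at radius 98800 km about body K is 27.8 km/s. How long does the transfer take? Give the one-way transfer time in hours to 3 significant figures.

t = 31.9 hours

From the circular-orbit relation v² = μ/r at r = 98800 km: μ = v²r = (27.8)² × 98800 = 7.63566×10^7 km³/s².
Semi-major axis of the transfer orbit: a_t = (8.360×10^5 + 98800)/2 = 4.674×10^5 km.
Transfer time t = π√(a_t³/μ) = π√((4.674×10^5)³ / 7.63566×10^7) = 1.149×10^5 s.
Converting: 1.149×10^5 s ÷ 3600 s/hour = 31.9 hours.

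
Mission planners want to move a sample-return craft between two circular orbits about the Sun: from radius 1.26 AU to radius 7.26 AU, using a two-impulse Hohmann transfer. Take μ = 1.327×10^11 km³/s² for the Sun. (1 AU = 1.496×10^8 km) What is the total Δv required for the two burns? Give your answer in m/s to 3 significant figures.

In km: r₁ = 1.26 × 1.496×10^8 = 1.88496×10^8 km; r₂ = 7.26 × 1.496×10^8 = 1.086096×10^9 km.
The Hohmann ellipse has a_t = (r₁ + r₂)/2 = 6.37296×10^8 km.
At r₁ the circular-orbit speed is v₁ = √(μ/r₁) = 26.533 km/s.
On the transfer ellipse at r₁, v² = μ(2/r − 1/a) gives v_p = √[μ(2/r₁ − 1/a_t)] = 34.638 km/s.
First burn Δv₁ = |v_p − v₁| = 8.105 km/s.
At r₂, v₂ = √(μ/r₂) = 11.0535 km/s.
Transfer-orbit speed at r₂: v_a = √[μ(2/r₂ − 1/a_t)] = 6.01149 km/s.
Second burn Δv₂ = |v₂ − v_a| = 5.042 km/s.
Total Δv = Δv₁ + Δv₂ = 13.15 km/s.

Δv = 13100 m/s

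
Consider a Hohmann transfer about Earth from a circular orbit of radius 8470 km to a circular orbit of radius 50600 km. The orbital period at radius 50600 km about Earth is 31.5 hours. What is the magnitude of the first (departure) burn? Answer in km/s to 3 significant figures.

From Kepler's third law T² = 4π²r³/μ at r = 50600 km, T = 31.5 hours = 31.5 × 3600 s = 1.134×10^5 s: μ = 4π²r³/T² = 3.97727×10^5 km³/s².
The Hohmann ellipse has a_t = (r₁ + r₂)/2 = 29535 km.
On the circular orbit at r = 8470 km, v_c = √(μ/r) = 6.8525 km/s.
Vis-viva on the transfer ellipse at r = 8470 km gives v_t = √[μ(2/r − 1/a_t)] = 8.9693 km/s.
Δv₁ = |v_t − v_c| = |8.9693 − 6.8525| = 2.117 km/s.

Δv₁ = 2.12 km/s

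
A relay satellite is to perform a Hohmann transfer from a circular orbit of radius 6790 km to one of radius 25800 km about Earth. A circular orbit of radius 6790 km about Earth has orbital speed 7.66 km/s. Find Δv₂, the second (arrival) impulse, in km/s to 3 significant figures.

From the circular-orbit relation v² = μ/r at r = 6790 km: μ = v²r = (7.66)² × 6790 = 3.98407×10^5 km³/s².
Transfer-ellipse semi-major axis a_t = (r₁ + r₂)/2 = (6790 + 25800)/2 = 16295 km.
Circular speed at r = 25800 km: v_c = √(μ/r) = 3.930 km/s.
Transfer-orbit speed at the same r (vis-viva, a = a_t): v_t = √[μ(2/r − 1/a_t)] = 2.537 km/s.
Δv₂ = |v_t − v_c| = |2.537 − 3.930| = 1.393 km/s.

Δv₂ = 1.39 km/s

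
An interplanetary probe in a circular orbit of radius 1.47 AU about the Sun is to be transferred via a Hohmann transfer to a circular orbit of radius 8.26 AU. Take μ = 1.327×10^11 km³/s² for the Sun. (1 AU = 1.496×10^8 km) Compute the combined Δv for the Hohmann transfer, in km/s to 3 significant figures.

Δv = 12.1 km/s

In km: r₁ = 1.47 × 1.496×10^8 = 2.19912×10^8 km; r₂ = 8.26 × 1.496×10^8 = 1.235696×10^9 km.
The Hohmann ellipse has a_t = (r₁ + r₂)/2 = 7.27804×10^8 km.
Circular speed at r₁: v₁ = √(μ/r₁) = √(1.327×10^11/2.19912×10^8) = 24.565 km/s.
On the transfer ellipse at r₁, vis-viva gives v_p = √[μ(2/r₁ − 1/a_t)] = 32.008 km/s.
First burn Δv₁ = |v_p − v₁| = 7.443 km/s.
At r₂, v₂ = √(μ/r₂) = 10.363 km/s.
Transfer-orbit speed at r₂: v_a = √[μ(2/r₂ − 1/a_t)] = 5.6964 km/s.
Second burn Δv₂ = |v₂ − v_a| = 4.667 km/s.
Total Δv = Δv₁ + Δv₂ = 12.11 km/s.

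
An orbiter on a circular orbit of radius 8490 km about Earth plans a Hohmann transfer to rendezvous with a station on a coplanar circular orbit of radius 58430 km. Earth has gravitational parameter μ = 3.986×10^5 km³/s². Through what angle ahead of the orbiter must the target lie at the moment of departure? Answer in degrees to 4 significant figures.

φ = 102.0°

Transfer-ellipse semi-major axis a_t = (r₁ + r₂)/2 = (8490 + 58430)/2 = 33460 km.
The half-period of the transfer ellipse is t = π√(a_t³/μ) = 30456 s.
The target's mean motion on its circular orbit is ω₂ = √(μ/r₂³) = 4.4701×10^-5 rad/s.
Angle swept by the target during transfer: ω₂·t = 1.3614 rad = 78.00°.
Arrival is 180° from departure on the ellipse, so φ = 180° − 78.00° = 102.0°.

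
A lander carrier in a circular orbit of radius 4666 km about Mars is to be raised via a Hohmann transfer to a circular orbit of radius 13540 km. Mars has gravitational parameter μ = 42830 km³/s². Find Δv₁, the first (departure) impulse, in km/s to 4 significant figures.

Δv₁ = 0.6653 km/s

Transfer-ellipse semi-major axis a_t = (r₁ + r₂)/2 = (4666 + 13540)/2 = 9103 km.
On the circular orbit at r = 4666 km, v_c = √(μ/r) = 3.0297 km/s.
Transfer-orbit speed at the same r (vis-viva, a = a_t): v_t = √[μ(2/r − 1/a_t)] = 3.6950 km/s.
Δv₁ = |v_t − v_c| = |3.6950 − 3.0297| = 0.6653 km/s.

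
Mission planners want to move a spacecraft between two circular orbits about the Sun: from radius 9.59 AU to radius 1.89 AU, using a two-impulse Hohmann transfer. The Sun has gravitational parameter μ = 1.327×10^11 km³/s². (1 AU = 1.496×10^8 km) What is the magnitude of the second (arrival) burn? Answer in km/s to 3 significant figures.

In km: r₁ = 9.59 × 1.496×10^8 = 1.434664×10^9 km; r₂ = 1.89 × 1.496×10^8 = 2.82744×10^8 km.
Transfer-ellipse semi-major axis a_t = (r₁ + r₂)/2 = (1.434664×10^9 + 2.82744×10^8)/2 = 8.58704×10^8 km.
Circular speed at r = 2.82744×10^8 km: v_c = √(μ/r) = 21.664 km/s.
Vis-viva on the transfer ellipse at r = 2.82744×10^8 km gives v_t = √[μ(2/r − 1/a_t)] = 28.002 km/s.
Δv₂ = |v_t − v_c| = |28.002 − 21.664| = 6.338 km/s.

Δv₂ = 6.34 km/s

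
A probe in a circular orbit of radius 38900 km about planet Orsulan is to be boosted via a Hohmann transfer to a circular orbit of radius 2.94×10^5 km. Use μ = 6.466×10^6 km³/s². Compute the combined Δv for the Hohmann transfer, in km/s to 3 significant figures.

Δv = 6.66 km/s

The Hohmann ellipse has a_t = (r₁ + r₂)/2 = 1.6645×10^5 km.
At r₁ the circular-orbit speed is v₁ = √(μ/r₁) = 12.893 km/s.
Transfer-orbit speed at r₁ (vis-viva equation): v_p = √[μ(2/r₁ − 1/a_t)] = 17.135 km/s.
First burn Δv₁ = |v_p − v₁| = 4.242 km/s.
Circular speed at r₂: v₂ = √(μ/r₂) = 4.690 km/s.
Transfer-orbit speed at r₂: v_a = √[μ(2/r₂ − 1/a_t)] = 2.267 km/s.
Second burn Δv₂ = |v₂ − v_a| = 2.423 km/s.
Δv = Δv₁ + Δv₂ = 4.242 + 2.423 = 6.665 km/s.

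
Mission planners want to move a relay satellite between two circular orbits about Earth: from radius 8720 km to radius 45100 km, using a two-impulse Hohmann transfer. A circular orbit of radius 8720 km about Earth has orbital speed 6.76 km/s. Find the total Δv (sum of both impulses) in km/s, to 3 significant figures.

Δv = 3.27 km/s

From the circular-orbit relation v² = μ/r at r = 8720 km: μ = v²r = (6.76)² × 8720 = 3.98483×10^5 km³/s².
Semi-major axis of the transfer orbit: a_t = (8720 + 45100)/2 = 26910 km.
At r₁ the circular-orbit speed is v₁ = √(μ/r₁) = 6.7600 km/s.
On the transfer ellipse at r₁, v² = μ(2/r − 1/a) gives v_p = √[μ(2/r₁ − 1/a_t)] = 8.7514 km/s.
First burn Δv₁ = |v_p − v₁| = 1.9914 km/s.
Circular speed at r₂: v₂ = √(μ/r₂) = 2.9725 km/s.
Transfer-orbit speed at r₂: v_a = √[μ(2/r₂ − 1/a_t)] = 1.6921 km/s.
Second burn Δv₂ = |v₂ − v_a| = 1.2804 km/s.
Total Δv = Δv₁ + Δv₂ = 3.272 km/s.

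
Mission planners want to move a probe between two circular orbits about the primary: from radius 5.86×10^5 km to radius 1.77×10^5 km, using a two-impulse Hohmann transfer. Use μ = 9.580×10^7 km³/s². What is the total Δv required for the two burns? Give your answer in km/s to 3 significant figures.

Δv = 9.65 km/s

Transfer-ellipse semi-major axis a_t = (r₁ + r₂)/2 = (5.860×10^5 + 1.770×10^5)/2 = 3.815×10^5 km.
Circular speed at r₁: v₁ = √(μ/r₁) = √(9.580×10^7/5.860×10^5) = 12.786 km/s.
On the transfer ellipse at r₁, v² = μ(2/r − 1/a) gives v_a = √[μ(2/r₁ − 1/a_t)] = 8.7091 km/s.
First burn Δv₁ = |v_a − v₁| = 4.077 km/s.
Circular speed at r₂: v₂ = √(μ/r₂) = 23.265 km/s.
Transfer-orbit speed at r₂: v_p = √[μ(2/r₂ − 1/a_t)] = 28.834 km/s.
Second burn Δv₂ = |v₂ − v_p| = 5.569 km/s.
Δv = Δv₁ + Δv₂ = 4.077 + 5.569 = 9.646 km/s.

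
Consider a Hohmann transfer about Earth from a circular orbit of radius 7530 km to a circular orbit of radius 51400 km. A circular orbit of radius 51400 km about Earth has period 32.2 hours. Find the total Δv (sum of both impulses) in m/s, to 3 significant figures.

Δv = 3710 m/s

From Kepler's third law T² = 4π²r³/μ at r = 51400 km, T = 32.2 hours = 32.2 × 3600 s = 1.1592×10^5 s: μ = 4π²r³/T² = 3.98963×10^5 km³/s².
The Hohmann ellipse has a_t = (r₁ + r₂)/2 = 29465 km.
At r₁ the circular-orbit speed is v₁ = √(μ/r₁) = 7.279 km/s.
On the transfer ellipse at r₁, vis-viva gives v_p = √[μ(2/r₁ − 1/a_t)] = 9.614 km/s.
First burn Δv₁ = |v_p − v₁| = 2.335 km/s.
Circular speed at r₂: v₂ = √(μ/r₂) = 2.786 km/s.
Transfer-orbit speed at r₂: v_a = √[μ(2/r₂ − 1/a_t)] = 1.408 km/s.
Second burn Δv₂ = |v₂ − v_a| = 1.378 km/s.
Total Δv = Δv₁ + Δv₂ = 3.713 km/s.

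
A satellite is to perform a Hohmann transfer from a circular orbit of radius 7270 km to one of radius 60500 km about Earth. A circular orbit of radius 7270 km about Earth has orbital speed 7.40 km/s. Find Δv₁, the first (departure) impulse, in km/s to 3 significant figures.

From the circular-orbit relation v² = μ/r at r = 7270 km: μ = v²r = (7.40)² × 7270 = 3.98105×10^5 km³/s².
The Hohmann ellipse has a_t = (r₁ + r₂)/2 = 33885 km.
On the circular orbit at r = 7270 km, v_c = √(μ/r) = 7.400 km/s.
Transfer-orbit speed at the same r (vis-viva, a = a_t): v_t = √[μ(2/r − 1/a_t)] = 9.888 km/s.
Δv₁ = |v_t − v_c| = |9.888 − 7.400| = 2.488 km/s.

Δv₁ = 2.49 km/s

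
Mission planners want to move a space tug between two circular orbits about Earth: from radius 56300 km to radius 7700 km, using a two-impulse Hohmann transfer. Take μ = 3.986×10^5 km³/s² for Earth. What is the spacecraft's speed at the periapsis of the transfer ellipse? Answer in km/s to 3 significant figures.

Semi-major axis of the transfer orbit: a_t = (56300 + 7700)/2 = 32000 km.
The periapsis of the transfer ellipse is at r = 7700 km.
Applying v² = μ(2/r − 1/a_t): v = 9.543 km/s.

v = 9.54 km/s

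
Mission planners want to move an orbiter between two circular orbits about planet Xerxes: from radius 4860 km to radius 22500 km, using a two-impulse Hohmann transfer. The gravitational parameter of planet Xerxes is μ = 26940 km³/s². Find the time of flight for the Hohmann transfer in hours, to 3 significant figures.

t = 8.51 hours

Semi-major axis of the transfer orbit: a_t = (4860 + 22500)/2 = 13680 km.
Half the transfer-orbit period gives t = π√(a_t³/μ) = 30630 s.
Converting: 30630 s ÷ 3600 s/hour = 8.51 hours.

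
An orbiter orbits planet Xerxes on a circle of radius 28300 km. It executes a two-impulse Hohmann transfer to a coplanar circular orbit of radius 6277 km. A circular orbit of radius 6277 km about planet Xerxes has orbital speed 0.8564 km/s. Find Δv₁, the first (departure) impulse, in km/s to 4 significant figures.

Δv₁ = 0.1603 km/s

From the circular-orbit relation v² = μ/r at r = 6277 km: μ = v²r = (0.8564)² × 6277 = 4603.68 km³/s².
Transfer-ellipse semi-major axis a_t = (r₁ + r₂)/2 = (28300 + 6277)/2 = 17288.5 km.
Circular speed at r = 28300 km: v_c = √(μ/r) = 0.4033 km/s.
Vis-viva on the transfer ellipse at r = 28300 km gives v_t = √[μ(2/r − 1/a_t)] = 0.2430 km/s.
Δv₁ = |v_t − v_c| = |0.2430 − 0.4033| = 0.1603 km/s.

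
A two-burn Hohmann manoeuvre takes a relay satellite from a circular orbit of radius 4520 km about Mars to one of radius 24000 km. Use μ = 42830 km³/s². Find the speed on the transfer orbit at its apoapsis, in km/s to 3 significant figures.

v = 0.752 km/s

Transfer-ellipse semi-major axis a_t = (r₁ + r₂)/2 = (4520 + 24000)/2 = 14260 km.
The apoapsis of the transfer ellipse is at r = 24000 km.
Vis-viva: v = √[μ(2/r − 1/a_t)] = √[42830 × (2/24000 − 1/14260)] = 0.7521 km/s.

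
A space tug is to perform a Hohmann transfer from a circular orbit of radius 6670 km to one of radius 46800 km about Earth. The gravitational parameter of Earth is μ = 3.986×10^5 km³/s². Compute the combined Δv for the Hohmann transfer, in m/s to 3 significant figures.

The Hohmann ellipse has a_t = (r₁ + r₂)/2 = 26735 km.
Circular speed at r₁: v₁ = √(μ/r₁) = √(3.986×10^5/6670) = 7.73047 km/s.
On the transfer ellipse at r₁, vis-viva gives v_p = √[μ(2/r₁ − 1/a_t)] = 10.2279 km/s.
First burn Δv₁ = |v_p − v₁| = 2.497 km/s.
At r₂, v₂ = √(μ/r₂) = 2.9184 km/s.
Transfer-orbit speed at r₂: v_a = √[μ(2/r₂ − 1/a_t)] = 1.4577 km/s.
Second burn Δv₂ = |v₂ − v_a| = 1.461 km/s.
Δv = Δv₁ + Δv₂ = 2.497 + 1.461 = 3.958 km/s.

Δv = 3960 m/s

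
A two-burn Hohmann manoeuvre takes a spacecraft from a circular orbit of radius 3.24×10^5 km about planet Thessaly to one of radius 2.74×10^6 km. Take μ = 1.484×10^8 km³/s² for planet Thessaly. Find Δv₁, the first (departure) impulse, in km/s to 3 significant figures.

Δv₁ = 7.22 km/s

Semi-major axis of the transfer orbit: a_t = (3.240×10^5 + 2.740×10^6)/2 = 1.532×10^6 km.
Circular speed at r = 3.240×10^5 km: v_c = √(μ/r) = 21.40 km/s.
Vis-viva on the transfer ellipse at r = 3.240×10^5 km gives v_t = √[μ(2/r − 1/a_t)] = 28.62 km/s.
Δv₁ = |v_t − v_c| = |28.62 − 21.40| = 7.220 km/s.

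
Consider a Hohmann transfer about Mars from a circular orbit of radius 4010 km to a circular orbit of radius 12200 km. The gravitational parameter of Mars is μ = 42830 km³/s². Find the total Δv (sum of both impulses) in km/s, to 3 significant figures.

Δv = 1.30 km/s

The Hohmann ellipse has a_t = (r₁ + r₂)/2 = 8105 km.
At r₁ the circular-orbit speed is v₁ = √(μ/r₁) = 3.2681 km/s.
Transfer-orbit speed at r₁ (v² = μ(2/r − 1/a)): v_p = √[μ(2/r₁ − 1/a_t)] = 4.0096 km/s.
First burn Δv₁ = |v_p − v₁| = 0.7415 km/s.
Circular speed at r₂: v₂ = √(μ/r₂) = 1.8737 km/s.
Transfer-orbit speed at r₂: v_a = √[μ(2/r₂ − 1/a_t)] = 1.3179 km/s.
Second burn Δv₂ = |v₂ − v_a| = 0.5558 km/s.
Δv = Δv₁ + Δv₂ = 0.7415 + 0.5558 = 1.297 km/s.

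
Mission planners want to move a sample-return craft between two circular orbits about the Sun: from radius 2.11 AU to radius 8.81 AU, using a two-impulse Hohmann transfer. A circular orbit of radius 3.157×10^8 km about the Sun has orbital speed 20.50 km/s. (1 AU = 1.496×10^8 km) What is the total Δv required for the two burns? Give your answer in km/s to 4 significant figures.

From the circular-orbit relation v² = μ/r at r = 3.157×10^8 km: μ = v²r = (20.50)² × 3.157×10^8 = 1.32673×10^11 km³/s².
In km: r₁ = 2.11 × 1.496×10^8 = 3.15656×10^8 km; r₂ = 8.81 × 1.496×10^8 = 1.317976×10^9 km.
The Hohmann ellipse has a_t = (r₁ + r₂)/2 = 8.16816×10^8 km.
At r₁ the circular-orbit speed is v₁ = √(μ/r₁) = 20.501 km/s.
Transfer-orbit speed at r₁ (v² = μ(2/r − 1/a)): v_p = √[μ(2/r₁ − 1/a_t)] = 26.042 km/s.
First burn Δv₁ = |v_p − v₁| = 5.541 km/s.
Circular speed at r₂: v₂ = √(μ/r₂) = 10.033 km/s.
Transfer-orbit speed at r₂: v_a = √[μ(2/r₂ − 1/a_t)] = 6.2371 km/s.
Second burn Δv₂ = |v₂ − v_a| = 3.796 km/s.
Total Δv = Δv₁ + Δv₂ = 9.337 km/s.

Δv = 9.337 km/s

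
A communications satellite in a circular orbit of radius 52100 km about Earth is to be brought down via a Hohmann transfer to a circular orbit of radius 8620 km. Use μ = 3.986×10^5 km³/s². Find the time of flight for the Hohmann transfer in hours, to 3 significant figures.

Transfer-ellipse semi-major axis a_t = (r₁ + r₂)/2 = (52100 + 8620)/2 = 30360 km.
Transfer time t = π√(a_t³/μ) = π√((30360)³ / 3.986×10^5) = 26320 s.
Converting: 26320 s ÷ 3600 s/hour = 7.31 hours.

t = 7.31 hours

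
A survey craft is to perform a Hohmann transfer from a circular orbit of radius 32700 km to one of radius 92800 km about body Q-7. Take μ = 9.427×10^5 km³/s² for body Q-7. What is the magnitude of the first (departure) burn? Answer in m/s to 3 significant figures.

Semi-major axis of the transfer orbit: a_t = (32700 + 92800)/2 = 62750 km.
On the circular orbit at r = 32700 km, v_c = √(μ/r) = 5.3692 km/s.
Transfer-orbit speed at the same r (vis-viva, a = a_t): v_t = √[μ(2/r − 1/a_t)] = 6.5295 km/s.
Δv₁ = |v_t − v_c| = |6.5295 − 5.3692| = 1.160 km/s.

Δv₁ = 1160 m/s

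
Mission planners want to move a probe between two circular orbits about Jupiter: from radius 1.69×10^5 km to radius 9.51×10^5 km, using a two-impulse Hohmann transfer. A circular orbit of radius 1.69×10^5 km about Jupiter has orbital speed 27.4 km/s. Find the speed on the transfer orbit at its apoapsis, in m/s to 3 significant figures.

v = 6350 m/s

From the circular-orbit relation v² = μ/r at r = 1.69×10^5 km: μ = v²r = (27.4)² × 1.69×10^5 = 1.26878×10^8 km³/s².
Transfer-ellipse semi-major axis a_t = (r₁ + r₂)/2 = (1.690×10^5 + 9.510×10^5)/2 = 5.600×10^5 km.
The apoapsis of the transfer ellipse is at r = 9.510×10^5 km.
From the vis-viva equation, v = √[μ(2/r − 1/a_t)] = 6.345 km/s.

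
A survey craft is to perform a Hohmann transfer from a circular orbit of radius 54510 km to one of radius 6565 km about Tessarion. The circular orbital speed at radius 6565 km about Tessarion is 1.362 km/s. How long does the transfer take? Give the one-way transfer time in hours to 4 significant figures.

t = 42.20 hours

From the circular-orbit relation v² = μ/r at r = 6565 km: μ = v²r = (1.362)² × 6565 = 12178.4 km³/s².
The Hohmann ellipse has a_t = (r₁ + r₂)/2 = 30537.5 km.
Transfer time t = π√(a_t³/μ) = π√((30537.5)³ / 12178.4) = 1.5192×10^5 s.
Converting: 1.5192×10^5 s ÷ 3600 s/hour = 42.20 hours.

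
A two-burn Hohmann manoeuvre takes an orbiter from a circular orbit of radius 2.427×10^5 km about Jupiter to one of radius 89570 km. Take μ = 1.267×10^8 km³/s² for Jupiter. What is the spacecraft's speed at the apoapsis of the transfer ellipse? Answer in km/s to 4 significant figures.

The Hohmann ellipse has a_t = (r₁ + r₂)/2 = 1.66135×10^5 km.
The apoapsis of the transfer ellipse is at r = 2.427×10^5 km.
Vis-viva: v = √[μ(2/r − 1/a_t)] = √[1.267×10^8 × (2/2.427×10^5 − 1/1.66135×10^5)] = 16.78 km/s.

v = 16.78 km/s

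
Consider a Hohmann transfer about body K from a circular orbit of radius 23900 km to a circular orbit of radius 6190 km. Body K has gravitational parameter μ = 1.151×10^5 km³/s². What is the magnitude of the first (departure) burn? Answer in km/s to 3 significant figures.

The Hohmann ellipse has a_t = (r₁ + r₂)/2 = 15045 km.
On the circular orbit at r = 23900 km, v_c = √(μ/r) = 2.1945 km/s.
Vis-viva on the transfer ellipse at r = 23900 km gives v_t = √[μ(2/r − 1/a_t)] = 1.4076 km/s.
Δv₁ = |v_t − v_c| = |1.4076 − 2.1945| = 0.7869 km/s.

Δv₁ = 0.787 km/s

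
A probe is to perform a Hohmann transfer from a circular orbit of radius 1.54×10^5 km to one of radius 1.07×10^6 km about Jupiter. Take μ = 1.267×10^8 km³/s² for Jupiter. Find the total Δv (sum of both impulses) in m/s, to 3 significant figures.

The Hohmann ellipse has a_t = (r₁ + r₂)/2 = 6.120×10^5 km.
Circular speed at r₁: v₁ = √(μ/r₁) = √(1.267×10^8/1.540×10^5) = 28.6832 km/s.
Transfer-orbit speed at r₁ (vis-viva): v_p = √[μ(2/r₁ − 1/a_t)] = 37.9266 km/s.
First burn Δv₁ = |v_p − v₁| = 9.243 km/s.
At r₂, v₂ = √(μ/r₂) = 10.882 km/s.
Transfer-orbit speed at r₂: v_a = √[μ(2/r₂ − 1/a_t)] = 5.4586 km/s.
Second burn Δv₂ = |v₂ − v_a| = 5.423 km/s.
Δv = Δv₁ + Δv₂ = 9.243 + 5.423 = 14.67 km/s.

Δv = 14700 m/s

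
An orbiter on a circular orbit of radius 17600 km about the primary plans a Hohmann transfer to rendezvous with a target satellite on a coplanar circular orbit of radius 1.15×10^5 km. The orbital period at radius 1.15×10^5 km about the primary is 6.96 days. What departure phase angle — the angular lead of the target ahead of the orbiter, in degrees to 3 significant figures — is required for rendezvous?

φ = 101°

From Kepler's third law T² = 4π²r³/μ at r = 1.15×10^5 km, T = 6.96 days = 6.96 × 86400 s = 6.01344×10^5 s: μ = 4π²r³/T² = 1.66038×10^5 km³/s².
The Hohmann ellipse has a_t = (r₁ + r₂)/2 = 66300 km.
Transfer time t = π√(a_t³/μ) = 1.316×10^5 s.
Target angular speed ω₂ = √(μ/r₂³) = 1.045×10^-5 rad/s.
Angle swept by the target during transfer: ω₂·t = 1.3752 rad = 78.79°.
Arrival is 180° from departure on the ellipse, so φ = 180° − 78.79° = 101°.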